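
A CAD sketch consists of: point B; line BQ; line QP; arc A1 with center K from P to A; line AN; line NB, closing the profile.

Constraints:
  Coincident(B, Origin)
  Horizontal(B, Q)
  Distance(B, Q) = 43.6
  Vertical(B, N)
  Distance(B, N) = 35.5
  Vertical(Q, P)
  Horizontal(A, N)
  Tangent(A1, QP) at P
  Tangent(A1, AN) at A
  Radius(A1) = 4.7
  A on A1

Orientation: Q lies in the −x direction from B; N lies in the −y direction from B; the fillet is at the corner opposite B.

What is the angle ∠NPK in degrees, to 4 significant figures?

6.153°

B is at the origin; B and Q share the same y with |BQ| = 43.6 and Q on the −x side, so Q = (-43.60, 0.000). BN is vertical with |BN| = 35.5 and N on the −y side, so N = (0.000, -35.50). The virtual corner opposite B is at (-43.60, -35.50). Since A1 is tangent to QP there, KP ⟂ QP and since A1 is tangent to AN there, KA ⟂ AN, with radius 4.7, so the center K sits 4.7 in from both sides at K = (-38.90, -30.80). That places the tangent points at P = (-43.60, -30.80) on QP and A = (-38.90, -35.50) on AN. Then cos ∠NPK = PN·PK / (|PN||PK|), giving 6.153°.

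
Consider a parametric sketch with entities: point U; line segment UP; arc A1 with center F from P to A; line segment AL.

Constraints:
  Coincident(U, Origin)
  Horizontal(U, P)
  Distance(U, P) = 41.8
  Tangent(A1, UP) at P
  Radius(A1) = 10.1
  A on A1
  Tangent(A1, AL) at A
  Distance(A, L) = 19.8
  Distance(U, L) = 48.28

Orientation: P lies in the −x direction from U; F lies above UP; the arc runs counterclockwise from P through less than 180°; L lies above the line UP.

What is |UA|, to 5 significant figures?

34.277

Checks: ∠(FP, PU) = 90.00° ✓; |FP| = 10.10 ✓; |FA| = 10.10 ✓; ∠(FA, AL) = 90.00° ✓; |AL| = 19.80 ✓; |UL| = 48.28 ✓.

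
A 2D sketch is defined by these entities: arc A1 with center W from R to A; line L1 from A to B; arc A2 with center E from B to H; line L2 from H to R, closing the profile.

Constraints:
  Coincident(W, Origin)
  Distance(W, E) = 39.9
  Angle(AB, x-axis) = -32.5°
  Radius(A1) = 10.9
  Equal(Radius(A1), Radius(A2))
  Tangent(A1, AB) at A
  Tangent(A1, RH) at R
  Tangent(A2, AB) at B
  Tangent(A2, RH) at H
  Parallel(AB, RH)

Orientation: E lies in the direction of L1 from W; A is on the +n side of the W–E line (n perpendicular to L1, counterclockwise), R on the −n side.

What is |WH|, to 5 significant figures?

41.362

The slot axis is L1's direction at -32.5°, so u = (cos -32.5°, sin -32.5°) = (0.84339, -0.53730) and n = (−sin -32.5°, cos -32.5°) = (0.53730, 0.84339). W is at the origin and E lies 39.9 along u from W, so E = 39.9·u = (33.651, -21.438). Tangency of A1 to both parallel lines with radius 10.9 puts A and R at W ± 10.9·n: A = (5.8566, 9.1930), R = (-5.8566, -9.1930). Equal radii place B and H the same way about E: B = E + 10.9·n = (39.508, -12.245), H = E − 10.9·n = (27.795, -30.631). Then |WH| = |H − W| = 41.362.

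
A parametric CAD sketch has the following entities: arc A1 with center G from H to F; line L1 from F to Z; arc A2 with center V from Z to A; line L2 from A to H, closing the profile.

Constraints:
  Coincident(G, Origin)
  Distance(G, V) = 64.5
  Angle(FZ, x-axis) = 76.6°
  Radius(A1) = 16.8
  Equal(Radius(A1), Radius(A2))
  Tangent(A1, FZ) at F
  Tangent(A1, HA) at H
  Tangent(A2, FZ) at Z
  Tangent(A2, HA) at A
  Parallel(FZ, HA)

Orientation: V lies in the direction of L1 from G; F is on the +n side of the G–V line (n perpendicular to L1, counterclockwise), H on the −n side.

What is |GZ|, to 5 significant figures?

66.652

Tangency of A1 to both parallel lines with radius 16.8 puts F and H at G ± 16.8·n: F = (-16.343, 3.8934), H = (16.343, -3.8934). Equal radii place Z and A the same way about V: Z = V + 16.8·n = (-1.3949, 66.637), A = V − 16.8·n = (31.290, 58.851). Then |GZ| = |Z − G| = 66.652.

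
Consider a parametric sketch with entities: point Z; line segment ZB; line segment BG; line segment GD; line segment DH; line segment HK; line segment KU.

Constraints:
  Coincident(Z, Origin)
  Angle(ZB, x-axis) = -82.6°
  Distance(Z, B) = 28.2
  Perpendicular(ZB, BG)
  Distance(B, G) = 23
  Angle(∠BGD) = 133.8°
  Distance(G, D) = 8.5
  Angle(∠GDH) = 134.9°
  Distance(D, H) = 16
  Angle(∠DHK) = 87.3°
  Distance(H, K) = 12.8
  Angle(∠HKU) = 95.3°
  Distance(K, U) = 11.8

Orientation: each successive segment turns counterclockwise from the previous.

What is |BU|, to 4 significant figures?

18.13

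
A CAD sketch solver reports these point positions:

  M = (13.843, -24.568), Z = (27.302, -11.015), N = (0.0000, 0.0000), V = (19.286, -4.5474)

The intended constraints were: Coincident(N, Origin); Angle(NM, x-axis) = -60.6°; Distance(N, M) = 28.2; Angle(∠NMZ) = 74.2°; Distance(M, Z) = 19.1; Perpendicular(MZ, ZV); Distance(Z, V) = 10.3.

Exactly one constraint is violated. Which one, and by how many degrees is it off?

Perpendicular(MZ, ZV) — off by 5.90°.

N = (0.00, 0.00) ✓; NM at -60.60° ✓; |NM| = 28.20 ✓; ∠NMZ = 74.20° ✓; |MZ| = 19.10 ✓; ∠(MZ, ZV) = 95.90° ✗; |ZV| = 10.30 ✓.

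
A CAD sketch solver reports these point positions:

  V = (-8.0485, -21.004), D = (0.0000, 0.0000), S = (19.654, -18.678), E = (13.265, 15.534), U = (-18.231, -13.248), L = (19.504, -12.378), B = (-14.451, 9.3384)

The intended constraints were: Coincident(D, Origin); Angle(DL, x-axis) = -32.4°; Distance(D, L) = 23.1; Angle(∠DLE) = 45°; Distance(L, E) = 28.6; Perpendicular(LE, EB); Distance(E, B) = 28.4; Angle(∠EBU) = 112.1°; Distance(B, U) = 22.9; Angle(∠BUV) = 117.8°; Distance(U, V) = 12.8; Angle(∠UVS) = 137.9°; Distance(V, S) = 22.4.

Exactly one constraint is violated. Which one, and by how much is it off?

Distance(V, S) = 22.4 — off by 5.40.

D = (0.00, 0.00) ✓; DL at -32.40° ✓; |DL| = 23.10 ✓; ∠DLE = 45.00° ✓; |LE| = 28.60 ✓; ∠(LE, EB) = 90.00° ✓; |EB| = 28.40 ✓; ∠EBU = 112.1° ✓; |BU| = 22.90 ✓; ∠BUV = 117.8° ✓; |UV| = 12.80 ✓; ∠UVS = 137.9° ✓; |VS| = 27.80 ✗.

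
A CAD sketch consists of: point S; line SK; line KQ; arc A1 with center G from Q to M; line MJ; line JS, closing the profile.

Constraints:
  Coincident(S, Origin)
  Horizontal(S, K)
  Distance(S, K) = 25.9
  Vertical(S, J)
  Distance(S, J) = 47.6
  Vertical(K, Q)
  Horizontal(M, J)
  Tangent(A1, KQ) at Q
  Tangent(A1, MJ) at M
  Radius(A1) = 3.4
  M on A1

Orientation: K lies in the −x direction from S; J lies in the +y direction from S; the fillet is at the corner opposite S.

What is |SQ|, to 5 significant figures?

51.229

The virtual corner opposite S is at (-25.900, 47.600). Since A1 is tangent to KQ there, GQ ⟂ KQ and the tangent condition forces GM to be normal to MJ, with radius 3.4, so the center G sits 3.4 in from both sides at G = (-22.500, 44.200). That places the tangent points at Q = (-25.900, 44.200) on KQ and M = (-22.500, 47.600) on MJ. Then |SQ| = |Q − S| = 51.229.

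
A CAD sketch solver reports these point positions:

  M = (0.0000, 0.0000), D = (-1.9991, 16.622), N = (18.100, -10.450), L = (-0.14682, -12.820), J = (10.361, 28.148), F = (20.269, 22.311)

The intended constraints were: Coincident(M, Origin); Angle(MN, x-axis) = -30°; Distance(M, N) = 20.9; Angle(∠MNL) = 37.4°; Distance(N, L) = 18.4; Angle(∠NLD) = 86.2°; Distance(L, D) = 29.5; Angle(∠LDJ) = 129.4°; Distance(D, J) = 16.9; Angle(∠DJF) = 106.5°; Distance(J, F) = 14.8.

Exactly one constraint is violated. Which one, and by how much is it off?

Distance(J, F) = 14.8 — off by 3.30.

M = (0.00, 0.00) ✓; MN at -30.00° ✓; |MN| = 20.90 ✓; ∠MNL = 37.40° ✓; |NL| = 18.40 ✓; ∠NLD = 86.20° ✓; |LD| = 29.50 ✓; ∠LDJ = 129.4° ✓; |DJ| = 16.90 ✓; ∠DJF = 106.5° ✓; |JF| = 11.50 ✗.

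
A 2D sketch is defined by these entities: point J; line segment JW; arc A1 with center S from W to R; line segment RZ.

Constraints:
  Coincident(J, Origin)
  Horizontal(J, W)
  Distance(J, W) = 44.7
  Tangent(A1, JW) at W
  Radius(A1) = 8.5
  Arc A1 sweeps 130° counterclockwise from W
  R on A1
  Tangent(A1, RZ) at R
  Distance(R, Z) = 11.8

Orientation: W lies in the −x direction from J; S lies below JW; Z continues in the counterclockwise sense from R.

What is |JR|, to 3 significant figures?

53.1

J is at the origin; JW is horizontal with |JW| = 44.7 and W on the −x side, so W = (-44.7, 0.00). A1 meets JW tangentially, so SW is at right angles to JW, so S = W + (0, -8.5) = (-44.7, -8.50). On A1, W sits at bearing 90° from S; a 130° counterclockwise sweep puts R at bearing 220°, so R = S + 8.5·(cos 220°, sin 220°) = (-51.2, -14.0). Then |JR| = |R − J| = 53.1.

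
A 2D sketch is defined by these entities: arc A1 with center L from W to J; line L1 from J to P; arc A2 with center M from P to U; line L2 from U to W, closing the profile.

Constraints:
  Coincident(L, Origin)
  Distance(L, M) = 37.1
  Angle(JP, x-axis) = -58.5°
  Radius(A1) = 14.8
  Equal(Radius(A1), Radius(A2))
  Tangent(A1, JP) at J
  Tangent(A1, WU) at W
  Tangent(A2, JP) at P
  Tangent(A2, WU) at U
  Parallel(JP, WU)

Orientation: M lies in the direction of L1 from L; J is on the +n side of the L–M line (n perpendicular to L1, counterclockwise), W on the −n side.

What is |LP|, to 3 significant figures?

39.9

Tangency of A1 to both parallel lines with radius 14.8 puts J and W at L ± 14.8·n: J = (12.6, 7.73), W = (-12.6, -7.73). Equal radii place P and U the same way about M: P = M + 14.8·n = (32.0, -23.9), U = M − 14.8·n = (6.77, -39.4). Then |LP| = |P − L| = 39.9.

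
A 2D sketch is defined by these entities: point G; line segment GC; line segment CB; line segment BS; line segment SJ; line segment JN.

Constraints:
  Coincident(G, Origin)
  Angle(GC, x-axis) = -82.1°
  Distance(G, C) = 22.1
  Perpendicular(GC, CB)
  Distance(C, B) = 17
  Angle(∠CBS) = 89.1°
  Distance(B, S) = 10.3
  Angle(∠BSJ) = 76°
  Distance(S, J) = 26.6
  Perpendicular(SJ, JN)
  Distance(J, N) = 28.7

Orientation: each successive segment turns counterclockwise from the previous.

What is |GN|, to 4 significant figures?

46.40

G is at the origin; GC runs at -82.1° with length 22.1, so C = (3.038, -21.89). GC is perpendicular to CB, so CB runs at 7.900°; with |CB| = 17.0, B = (19.88, -19.55). ∠CBS = 89.1° gives BS at 98.80° from the x-axis; with |BS| = 10.3, S = (18.30, -9.375). ∠BSJ = 76.0° gives SJ at -157.2° from the x-axis; with |SJ| = 26.6, J = (-6.221, -19.68). SJ ⟂ JN, so JN runs at -67.20°; with |JN| = 28.7, N = (4.901, -46.14). Then |GN| = |N − G| = 46.40.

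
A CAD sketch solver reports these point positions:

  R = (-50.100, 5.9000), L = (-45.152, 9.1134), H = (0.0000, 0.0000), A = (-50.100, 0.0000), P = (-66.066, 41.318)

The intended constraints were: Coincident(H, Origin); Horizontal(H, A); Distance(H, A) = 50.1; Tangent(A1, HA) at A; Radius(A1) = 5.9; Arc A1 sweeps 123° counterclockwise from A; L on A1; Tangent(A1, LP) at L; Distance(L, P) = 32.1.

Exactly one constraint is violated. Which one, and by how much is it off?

Distance(L, P) = 32.1 — off by 6.30.

H = (0.00, 0.00) ✓; H.y = 0.00, A.y = 0.00 ✓; |HA| = 50.10 ✓; ∠(RA, AH) = 90.00° ✓; |RA| = 5.900 ✓; bearing(R→L) − bearing(R→A) = 123.0° ✓; |RL| = 5.900 ✓; ∠(RL, LP) = 90.00° ✓; |LP| = 38.40 ✗.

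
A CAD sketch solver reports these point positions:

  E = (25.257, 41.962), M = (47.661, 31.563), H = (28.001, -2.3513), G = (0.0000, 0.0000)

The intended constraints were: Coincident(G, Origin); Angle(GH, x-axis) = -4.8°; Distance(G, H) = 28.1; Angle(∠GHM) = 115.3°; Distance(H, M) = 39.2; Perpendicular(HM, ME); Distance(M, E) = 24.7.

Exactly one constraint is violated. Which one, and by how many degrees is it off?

Perpendicular(HM, ME) — off by 5.20°.

G = (0.00, 0.00) ✓; GH at -4.800° ✓; |GH| = 28.10 ✓; ∠GHM = 115.3° ✓; |HM| = 39.20 ✓; ∠(HM, ME) = 95.20° ✗; |ME| = 24.70 ✓.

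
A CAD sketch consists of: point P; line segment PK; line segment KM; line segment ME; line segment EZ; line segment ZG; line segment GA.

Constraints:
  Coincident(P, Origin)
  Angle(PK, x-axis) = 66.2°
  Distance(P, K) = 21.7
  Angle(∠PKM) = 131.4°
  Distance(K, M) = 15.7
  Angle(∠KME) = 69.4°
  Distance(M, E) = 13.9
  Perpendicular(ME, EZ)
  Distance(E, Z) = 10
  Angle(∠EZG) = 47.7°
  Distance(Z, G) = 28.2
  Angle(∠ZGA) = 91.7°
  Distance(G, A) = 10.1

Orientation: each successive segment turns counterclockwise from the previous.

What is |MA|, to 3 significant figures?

16.7

P is at the origin; PK runs at 66.2° with length 21.7, so K = (8.76, 19.9). ∠PKM = 131.4° gives KM at 115° from the x-axis; with |KM| = 15.7, M = (2.17, 34.1). ∠KME = 69.4° gives ME at -135° from the x-axis; with |ME| = 13.9, E = (-7.59, 24.2). ME ⟂ EZ, so EZ runs at -44.6°; with |EZ| = 10.0, Z = (-0.468, 17.2). ∠EZG = 47.7° gives ZG at 87.7° from the x-axis; with |ZG| = 28.2, G = (0.664, 45.4). ∠ZGA = 91.7° gives GA at 176° from the x-axis; with |GA| = 10.1, A = (-9.41, 46.1). Then |MA| = |A − M| = 16.7.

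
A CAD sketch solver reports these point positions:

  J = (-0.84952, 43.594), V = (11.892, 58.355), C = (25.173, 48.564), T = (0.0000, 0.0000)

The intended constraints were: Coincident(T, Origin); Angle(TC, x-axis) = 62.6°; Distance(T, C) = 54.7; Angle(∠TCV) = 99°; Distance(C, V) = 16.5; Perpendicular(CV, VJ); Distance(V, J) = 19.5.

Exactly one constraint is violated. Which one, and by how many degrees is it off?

Perpendicular(CV, VJ) — off by 4.40°.

T = (0.00, 0.00) ✓; TC at 62.60° ✓; |TC| = 54.70 ✓; ∠TCV = 99.00° ✓; |CV| = 16.50 ✓; ∠(CV, VJ) = 85.60° ✗; |VJ| = 19.50 ✓.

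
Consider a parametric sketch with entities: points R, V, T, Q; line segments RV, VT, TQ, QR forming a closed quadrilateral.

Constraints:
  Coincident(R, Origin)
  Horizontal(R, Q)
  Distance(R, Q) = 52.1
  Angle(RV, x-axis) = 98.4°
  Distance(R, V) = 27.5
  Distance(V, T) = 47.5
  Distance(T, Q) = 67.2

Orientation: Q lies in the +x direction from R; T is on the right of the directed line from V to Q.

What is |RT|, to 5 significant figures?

23.067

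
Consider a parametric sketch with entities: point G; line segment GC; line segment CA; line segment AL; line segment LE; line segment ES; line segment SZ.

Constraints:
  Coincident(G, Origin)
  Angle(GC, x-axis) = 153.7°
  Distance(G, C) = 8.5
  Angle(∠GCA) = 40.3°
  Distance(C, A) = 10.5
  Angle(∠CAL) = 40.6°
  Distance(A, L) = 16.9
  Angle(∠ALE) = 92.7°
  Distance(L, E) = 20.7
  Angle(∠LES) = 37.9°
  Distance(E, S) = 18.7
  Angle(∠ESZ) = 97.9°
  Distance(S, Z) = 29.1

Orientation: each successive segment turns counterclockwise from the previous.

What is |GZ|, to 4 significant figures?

22.94

G is at the origin; GC runs at 153.7° with length 8.5, so C = (-7.620, 3.766). ∠GCA = 40.3° gives CA at -66.60° from the x-axis; with |CA| = 10.5, A = (-3.450, -5.870). ∠CAL = 40.6° gives AL at 72.80° from the x-axis; with |AL| = 16.9, L = (1.547, 10.27). ∠ALE = 92.7° gives LE at 160.1° from the x-axis; with |LE| = 20.7, E = (-17.92, 17.32). ∠LES = 37.9° gives ES at -57.80° from the x-axis; with |ES| = 18.7, S = (-7.952, 1.496). ∠ESZ = 97.9° gives SZ at 24.30° from the x-axis; with |SZ| = 29.1, Z = (18.57, 13.47). Then |GZ| = |Z − G| = 22.94.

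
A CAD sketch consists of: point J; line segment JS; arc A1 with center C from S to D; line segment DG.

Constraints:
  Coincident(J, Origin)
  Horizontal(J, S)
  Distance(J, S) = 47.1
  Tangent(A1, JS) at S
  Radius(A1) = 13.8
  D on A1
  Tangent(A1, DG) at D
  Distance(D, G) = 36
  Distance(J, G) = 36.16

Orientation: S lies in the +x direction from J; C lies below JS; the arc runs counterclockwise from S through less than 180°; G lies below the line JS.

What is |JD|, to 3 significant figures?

36.7

J is at the origin; JS is horizontal with |JS| = 47.1 and S on the +x side, so S = (47.1, 0.00). Since A1 is tangent to JS there, CS ⟂ JS, so C = S + (0, -13.8) = (47.1, -13.8). Since CD ⟂ DG (tangency), |CG| = √(13.8² + 36.0²) = 38.6 regardless of where D sits on A1. So G lies on both circle(J, 36.16) and circle(C, 38.6); the below-JS intersection is G = (13.9, -33.4). D is the foot of the tangent from G: D = (36.3, -5.21).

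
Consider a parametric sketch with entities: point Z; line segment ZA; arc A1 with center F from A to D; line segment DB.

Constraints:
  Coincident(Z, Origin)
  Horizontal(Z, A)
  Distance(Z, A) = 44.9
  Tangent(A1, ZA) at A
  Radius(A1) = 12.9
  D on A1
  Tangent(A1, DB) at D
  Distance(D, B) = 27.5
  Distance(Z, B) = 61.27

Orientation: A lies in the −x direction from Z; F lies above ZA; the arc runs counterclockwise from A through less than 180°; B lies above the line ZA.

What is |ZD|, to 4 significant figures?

37.46

Checks: |ZA| = 44.90 ✓; |FD| = 12.90 ✓; ∠(FD, DB) = 90.00° ✓; |DB| = 27.50 ✓; |ZB| = 61.27 ✓.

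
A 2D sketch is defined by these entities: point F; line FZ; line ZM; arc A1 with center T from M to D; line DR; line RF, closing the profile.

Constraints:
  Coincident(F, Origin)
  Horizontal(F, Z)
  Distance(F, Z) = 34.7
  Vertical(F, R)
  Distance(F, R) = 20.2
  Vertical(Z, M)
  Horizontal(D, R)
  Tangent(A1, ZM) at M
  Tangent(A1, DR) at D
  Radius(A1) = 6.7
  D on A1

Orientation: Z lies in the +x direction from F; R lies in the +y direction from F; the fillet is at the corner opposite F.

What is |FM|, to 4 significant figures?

37.23

F is at the origin; FZ is horizontal with |FZ| = 34.7 and Z on the +x side, so Z = (34.70, 0.000). F and R share the same x with |FR| = 20.2 and R on the +y side, so R = (0.000, 20.20). The virtual corner opposite F is at (34.70, 20.20). A1 meets ZM tangentially, so TM is at right angles to ZM and tangency of A1 to DR means the radius TD is perpendicular to DR, with radius 6.7, so the center T sits 6.7 in from both sides at T = (28.00, 13.50). That places the tangent points at M = (34.70, 13.50) on ZM and D = (28.00, 20.20) on DR. Then |FM| = |M − F| = 37.23.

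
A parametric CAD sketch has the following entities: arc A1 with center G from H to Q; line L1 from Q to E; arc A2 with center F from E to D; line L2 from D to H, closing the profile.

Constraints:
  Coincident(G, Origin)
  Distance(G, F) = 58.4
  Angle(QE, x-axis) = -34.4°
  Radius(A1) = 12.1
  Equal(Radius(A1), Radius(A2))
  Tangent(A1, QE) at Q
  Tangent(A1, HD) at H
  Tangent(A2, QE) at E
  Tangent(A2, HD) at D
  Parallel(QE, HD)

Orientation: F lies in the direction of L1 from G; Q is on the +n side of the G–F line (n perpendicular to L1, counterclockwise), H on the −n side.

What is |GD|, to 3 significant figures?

59.6

Tangency of A1 to both parallel lines with radius 12.1 puts Q and H at G ± 12.1·n: Q = (6.84, 9.98), H = (-6.84, -9.98). Equal radii place E and D the same way about F: E = F + 12.1·n = (55.0, -23.0), D = F − 12.1·n = (41.4, -43.0). Then |GD| = |D − G| = 59.6.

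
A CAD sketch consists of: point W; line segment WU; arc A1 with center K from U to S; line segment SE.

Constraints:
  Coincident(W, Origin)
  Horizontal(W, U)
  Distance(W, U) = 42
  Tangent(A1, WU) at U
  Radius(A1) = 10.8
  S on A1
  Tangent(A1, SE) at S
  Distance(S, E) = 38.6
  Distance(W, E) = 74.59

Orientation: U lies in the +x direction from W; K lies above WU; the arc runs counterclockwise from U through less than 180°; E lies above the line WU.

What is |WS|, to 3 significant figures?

53.6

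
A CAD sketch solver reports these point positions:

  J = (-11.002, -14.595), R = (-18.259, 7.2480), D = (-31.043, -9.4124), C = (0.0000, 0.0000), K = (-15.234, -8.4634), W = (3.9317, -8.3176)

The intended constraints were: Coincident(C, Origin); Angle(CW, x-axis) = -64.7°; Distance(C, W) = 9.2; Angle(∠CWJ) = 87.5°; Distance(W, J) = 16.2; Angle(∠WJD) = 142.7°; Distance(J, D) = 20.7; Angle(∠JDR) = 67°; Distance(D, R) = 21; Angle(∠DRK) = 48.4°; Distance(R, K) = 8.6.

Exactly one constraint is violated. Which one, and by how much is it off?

Distance(R, K) = 8.6 — off by 7.40.

C = (0.00, 0.00) ✓; CW at -64.70° ✓; |CW| = 9.200 ✓; ∠CWJ = 87.50° ✓; |WJ| = 16.20 ✓; ∠WJD = 142.7° ✓; |JD| = 20.70 ✓; ∠JDR = 67.00° ✓; |DR| = 21.00 ✓; ∠DRK = 48.40° ✓; |RK| = 16.00 ✗.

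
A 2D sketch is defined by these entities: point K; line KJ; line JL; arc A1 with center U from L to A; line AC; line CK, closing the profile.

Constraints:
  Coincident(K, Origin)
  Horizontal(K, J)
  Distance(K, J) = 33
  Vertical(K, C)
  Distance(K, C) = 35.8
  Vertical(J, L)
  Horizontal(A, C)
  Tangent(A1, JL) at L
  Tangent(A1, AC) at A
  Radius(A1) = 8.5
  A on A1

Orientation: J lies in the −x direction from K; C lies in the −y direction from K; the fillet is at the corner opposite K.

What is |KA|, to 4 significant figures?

43.38

The virtual corner opposite K is at (-33.00, -35.80). The tangent condition forces UL to be normal to JL and tangency of A1 to AC means the radius UA is perpendicular to AC, with radius 8.5, so the center U sits 8.5 in from both sides at U = (-24.50, -27.30). That places the tangent points at L = (-33.00, -27.30) on JL and A = (-24.50, -35.80) on AC. Then |KA| = |A − K| = 43.38.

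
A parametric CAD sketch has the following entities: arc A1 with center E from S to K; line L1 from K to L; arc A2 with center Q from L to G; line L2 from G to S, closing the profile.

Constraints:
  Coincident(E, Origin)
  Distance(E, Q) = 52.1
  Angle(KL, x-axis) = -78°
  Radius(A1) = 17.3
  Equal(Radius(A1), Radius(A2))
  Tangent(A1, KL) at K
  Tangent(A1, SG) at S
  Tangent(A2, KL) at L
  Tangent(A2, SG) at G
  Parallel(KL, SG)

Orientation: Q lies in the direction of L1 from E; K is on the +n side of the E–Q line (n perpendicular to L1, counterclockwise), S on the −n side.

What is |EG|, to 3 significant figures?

54.9

The slot axis is L1's direction at -78.0°, so u = (cos -78.0°, sin -78.0°) = (0.208, -0.978) and n = (−sin -78.0°, cos -78.0°) = (0.978, 0.208). E is at the origin and Q lies 52.1 along u from E, so Q = 52.1·u = (10.8, -51.0). Tangency of A1 to both parallel lines with radius 17.3 puts K and S at E ± 17.3·n: K = (16.9, 3.60), S = (-16.9, -3.60). Equal radii place L and G the same way about Q: L = Q + 17.3·n = (27.8, -47.4), G = Q − 17.3·n = (-6.09, -54.6). Then |EG| = |G − E| = 54.9.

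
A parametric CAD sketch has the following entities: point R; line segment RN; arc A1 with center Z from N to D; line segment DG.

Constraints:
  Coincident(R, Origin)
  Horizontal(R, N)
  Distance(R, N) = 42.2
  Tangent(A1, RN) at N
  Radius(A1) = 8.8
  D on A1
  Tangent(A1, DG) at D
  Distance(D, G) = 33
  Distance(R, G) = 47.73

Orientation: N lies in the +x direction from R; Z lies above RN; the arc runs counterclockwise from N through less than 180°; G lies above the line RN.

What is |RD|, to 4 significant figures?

50.94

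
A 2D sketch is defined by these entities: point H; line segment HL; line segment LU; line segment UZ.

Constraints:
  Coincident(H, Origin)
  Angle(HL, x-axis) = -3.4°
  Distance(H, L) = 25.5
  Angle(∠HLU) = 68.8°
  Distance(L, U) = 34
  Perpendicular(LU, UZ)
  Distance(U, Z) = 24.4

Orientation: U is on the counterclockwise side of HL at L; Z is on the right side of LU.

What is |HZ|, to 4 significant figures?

54.17

H is at the origin; HL runs at -3.4° with length 25.5, so L = 25.5·(cos -3.4°, sin -3.4°) = (25.46, -1.512). ∠HLU = 68.8°, so LU runs at -3.4° + (180° − 68.8°) = 107.8° from the x-axis; with |LU| = 34.0, U = L + 34.0·(cos 107.8°, sin 107.8°) = (15.06, 30.86). LU is perpendicular to UZ; with |UZ| = 24.4 on the right of LU, Z = U + 24.4·(0.9521, 0.3057) = (38.29, 38.32). Then |HZ| = |Z − H| = 54.17.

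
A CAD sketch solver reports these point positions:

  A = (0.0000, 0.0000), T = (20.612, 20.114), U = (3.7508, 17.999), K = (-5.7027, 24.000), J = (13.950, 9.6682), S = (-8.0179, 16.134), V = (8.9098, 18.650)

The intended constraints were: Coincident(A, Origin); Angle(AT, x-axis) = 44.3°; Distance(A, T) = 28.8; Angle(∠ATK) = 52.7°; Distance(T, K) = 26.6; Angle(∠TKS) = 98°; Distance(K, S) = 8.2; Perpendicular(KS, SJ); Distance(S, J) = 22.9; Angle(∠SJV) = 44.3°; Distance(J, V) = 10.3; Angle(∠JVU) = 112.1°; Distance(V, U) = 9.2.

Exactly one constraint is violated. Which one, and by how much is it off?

Distance(V, U) = 9.2 — off by 4.00.

A = (0.00, 0.00) ✓; AT at 44.30° ✓; |AT| = 28.80 ✓; ∠ATK = 52.70° ✓; |TK| = 26.60 ✓; ∠TKS = 98.00° ✓; |KS| = 8.200 ✓; ∠(KS, SJ) = 90.00° ✓; |SJ| = 22.90 ✓; ∠SJV = 44.30° ✓; |JV| = 10.30 ✓; ∠JVU = 112.1° ✓; |VU| = 5.200 ✗.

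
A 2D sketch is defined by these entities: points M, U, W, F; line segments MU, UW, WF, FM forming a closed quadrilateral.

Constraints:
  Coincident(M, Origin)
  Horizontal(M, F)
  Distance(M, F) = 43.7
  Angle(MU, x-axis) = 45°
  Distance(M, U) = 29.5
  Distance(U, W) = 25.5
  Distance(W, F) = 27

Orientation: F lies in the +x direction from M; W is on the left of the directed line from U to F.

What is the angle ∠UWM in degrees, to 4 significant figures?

16.78°

Checks: |UW| = 25.50 ✓; |WF| = 27.00 ✓.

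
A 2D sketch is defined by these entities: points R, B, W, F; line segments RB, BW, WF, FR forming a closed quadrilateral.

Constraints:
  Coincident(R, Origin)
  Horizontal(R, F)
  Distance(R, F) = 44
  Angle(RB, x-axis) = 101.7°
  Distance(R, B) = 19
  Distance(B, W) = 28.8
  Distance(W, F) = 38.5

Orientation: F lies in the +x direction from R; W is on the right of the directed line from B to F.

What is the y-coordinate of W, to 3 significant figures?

-8.31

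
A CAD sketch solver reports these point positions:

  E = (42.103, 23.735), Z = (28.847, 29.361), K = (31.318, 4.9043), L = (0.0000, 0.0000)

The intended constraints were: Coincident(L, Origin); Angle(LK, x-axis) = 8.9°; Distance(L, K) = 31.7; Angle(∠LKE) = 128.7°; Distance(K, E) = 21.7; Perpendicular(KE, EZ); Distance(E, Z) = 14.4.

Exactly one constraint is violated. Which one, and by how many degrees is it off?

Perpendicular(KE, EZ) — off by 6.80°.

L = (0.00, 0.00) ✓; LK at 8.900° ✓; |LK| = 31.70 ✓; ∠LKE = 128.7° ✓; |KE| = 21.70 ✓; ∠(KE, EZ) = 96.80° ✗; |EZ| = 14.40 ✓.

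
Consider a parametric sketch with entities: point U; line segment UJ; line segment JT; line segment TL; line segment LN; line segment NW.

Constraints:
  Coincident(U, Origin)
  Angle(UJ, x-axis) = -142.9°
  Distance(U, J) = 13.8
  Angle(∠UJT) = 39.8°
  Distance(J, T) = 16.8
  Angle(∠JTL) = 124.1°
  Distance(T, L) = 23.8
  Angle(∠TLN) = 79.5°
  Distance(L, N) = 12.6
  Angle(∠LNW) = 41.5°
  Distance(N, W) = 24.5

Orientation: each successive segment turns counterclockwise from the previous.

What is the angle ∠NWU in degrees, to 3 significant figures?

46.1°

U is at the origin; UJ runs at -142.9° with length 13.8, so J = (-11.0, -8.32). ∠UJT = 39.8° gives JT at -2.70° from the x-axis; with |JT| = 16.8, T = (5.77, -9.12). ∠JTL = 124.1° gives TL at 53.2° from the x-axis; with |TL| = 23.8, L = (20.0, 9.94). ∠TLN = 79.5° gives LN at 154° from the x-axis; with |LN| = 12.6, N = (8.74, 15.5). ∠LNW = 41.5° gives NW at -67.8° from the x-axis; with |NW| = 24.5, W = (18.0, -7.16). Then cos ∠NWU = WN·WU / (|WN||WU|), giving 46.1°.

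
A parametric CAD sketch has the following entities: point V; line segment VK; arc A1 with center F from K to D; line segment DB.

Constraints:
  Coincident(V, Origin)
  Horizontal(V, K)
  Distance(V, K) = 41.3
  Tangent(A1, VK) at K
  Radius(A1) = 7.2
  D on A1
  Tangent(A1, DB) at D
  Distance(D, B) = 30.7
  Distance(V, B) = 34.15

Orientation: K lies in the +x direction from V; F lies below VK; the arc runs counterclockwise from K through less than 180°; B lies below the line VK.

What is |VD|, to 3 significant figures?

35.4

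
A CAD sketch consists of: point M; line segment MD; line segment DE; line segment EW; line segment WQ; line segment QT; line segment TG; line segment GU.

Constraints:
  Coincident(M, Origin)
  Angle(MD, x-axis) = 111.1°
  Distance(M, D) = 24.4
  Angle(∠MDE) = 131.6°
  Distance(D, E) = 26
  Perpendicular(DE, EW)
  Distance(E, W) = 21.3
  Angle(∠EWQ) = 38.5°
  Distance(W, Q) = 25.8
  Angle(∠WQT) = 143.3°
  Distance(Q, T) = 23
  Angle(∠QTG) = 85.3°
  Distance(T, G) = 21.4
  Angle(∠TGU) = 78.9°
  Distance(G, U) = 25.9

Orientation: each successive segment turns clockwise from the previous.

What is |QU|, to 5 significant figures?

14.741

M is at the origin; MD runs at 111.1° with length 24.4, so D = (-8.7839, 22.764). ∠MDE = 131.6° gives DE at 62.700° from the x-axis; with |DE| = 26.0, E = (3.1410, 45.868). The perpendicularity gives EW at right angles to DE, so EW runs at -27.300°; with |EW| = 21.3, W = (22.069, 36.099). ∠EWQ = 38.5° gives WQ at -168.80° from the x-axis; with |WQ| = 25.8, Q = (-3.2401, 31.088). ∠WQT = 143.3° gives QT at 154.50° from the x-axis; with |QT| = 23.0, T = (-24.000, 40.989). ∠QTG = 85.3° gives TG at 59.800° from the x-axis; with |TG| = 21.4, G = (-13.235, 59.485). ∠TGU = 78.9° gives GU at -41.300° from the x-axis; with |GU| = 25.9, U = (6.2228, 42.391). Then |QU| = |U − Q| = 14.741.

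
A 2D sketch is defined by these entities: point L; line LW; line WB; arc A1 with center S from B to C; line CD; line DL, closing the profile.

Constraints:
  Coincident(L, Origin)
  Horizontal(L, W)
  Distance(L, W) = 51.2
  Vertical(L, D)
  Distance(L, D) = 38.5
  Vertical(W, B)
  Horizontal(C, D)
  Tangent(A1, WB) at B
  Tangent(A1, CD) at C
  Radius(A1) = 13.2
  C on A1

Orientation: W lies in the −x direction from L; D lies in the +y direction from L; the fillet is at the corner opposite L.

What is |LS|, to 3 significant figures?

45.7

L is at the origin; L and W share the same y with |LW| = 51.2 and W on the −x side, so W = (-51.2, 0.00). LD is vertical with |LD| = 38.5 and D on the +y side, so D = (0.00, 38.5). The virtual corner opposite L is at (-51.2, 38.5). The tangent condition forces SB to be normal to WB and since A1 is tangent to CD there, SC ⟂ CD, with radius 13.2, so the center S sits 13.2 in from both sides at S = (-38.0, 25.3). Then |LS| = |S − L| = 45.7.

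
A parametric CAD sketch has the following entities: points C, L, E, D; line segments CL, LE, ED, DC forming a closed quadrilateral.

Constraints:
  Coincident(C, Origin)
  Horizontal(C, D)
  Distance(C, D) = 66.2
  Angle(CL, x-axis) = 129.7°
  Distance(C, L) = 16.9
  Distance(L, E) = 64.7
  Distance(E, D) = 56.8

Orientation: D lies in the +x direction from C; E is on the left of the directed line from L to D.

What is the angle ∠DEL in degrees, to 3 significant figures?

79.7°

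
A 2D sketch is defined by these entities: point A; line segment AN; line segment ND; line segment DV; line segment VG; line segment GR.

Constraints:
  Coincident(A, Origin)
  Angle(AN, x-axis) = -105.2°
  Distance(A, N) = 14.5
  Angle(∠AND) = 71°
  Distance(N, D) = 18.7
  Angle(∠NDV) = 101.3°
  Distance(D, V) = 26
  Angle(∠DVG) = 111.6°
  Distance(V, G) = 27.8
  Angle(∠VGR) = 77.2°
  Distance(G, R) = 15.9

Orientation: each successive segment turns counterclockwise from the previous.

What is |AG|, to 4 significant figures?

27.22

∠NDV = 101.3° gives DV at 82.50° from the x-axis; with |DV| = 26.0, V = (18.25, 13.02). ∠DVG = 111.6° gives VG at 150.9° from the x-axis; with |VG| = 27.8, G = (-6.040, 26.54). Then |AG| = |G − A| = 27.22.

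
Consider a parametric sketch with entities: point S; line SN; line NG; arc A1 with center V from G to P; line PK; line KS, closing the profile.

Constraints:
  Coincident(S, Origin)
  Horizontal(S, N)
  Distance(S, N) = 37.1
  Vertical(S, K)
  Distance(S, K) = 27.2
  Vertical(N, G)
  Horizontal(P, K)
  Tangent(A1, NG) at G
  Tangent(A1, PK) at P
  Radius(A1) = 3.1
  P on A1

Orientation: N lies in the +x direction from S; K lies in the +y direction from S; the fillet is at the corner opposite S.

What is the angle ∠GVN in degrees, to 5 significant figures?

82.670°

S is at the origin; S and N share the same y with |SN| = 37.1 and N on the +x side, so N = (37.100, 0.0000). S and K share the same x with |SK| = 27.2 and K on the +y side, so K = (0.0000, 27.200). The virtual corner opposite S is at (37.100, 27.200). The tangent condition forces VG to be normal to NG and A1 meets PK tangentially, so VP is at right angles to PK, with radius 3.1, so the center V sits 3.1 in from both sides at V = (34.000, 24.100). That places the tangent points at G = (37.100, 24.100) on NG and P = (34.000, 27.200) on PK. Then cos ∠GVN = VG·VN / (|VG||VN|), giving 82.670°.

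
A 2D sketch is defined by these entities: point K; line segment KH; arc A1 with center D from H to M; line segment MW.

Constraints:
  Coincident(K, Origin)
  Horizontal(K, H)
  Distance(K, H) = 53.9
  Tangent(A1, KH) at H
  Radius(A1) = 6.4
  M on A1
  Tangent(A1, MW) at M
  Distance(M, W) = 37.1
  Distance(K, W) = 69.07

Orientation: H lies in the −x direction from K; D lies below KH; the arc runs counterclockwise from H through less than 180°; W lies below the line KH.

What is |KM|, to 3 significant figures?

60.7

Checks: |DM| = 6.400 ✓; ∠(DM, MW) = 90.00° ✓; |MW| = 37.10 ✓; |KW| = 69.07 ✓.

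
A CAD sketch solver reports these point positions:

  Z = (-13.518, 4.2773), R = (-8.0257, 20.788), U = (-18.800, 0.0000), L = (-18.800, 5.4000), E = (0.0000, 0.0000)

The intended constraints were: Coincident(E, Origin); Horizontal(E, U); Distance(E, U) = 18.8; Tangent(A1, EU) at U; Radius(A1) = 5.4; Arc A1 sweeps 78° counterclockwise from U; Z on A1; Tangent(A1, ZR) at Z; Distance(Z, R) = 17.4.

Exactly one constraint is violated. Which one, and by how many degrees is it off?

Tangent(A1, ZR) at Z — off by 6.40°.

E = (0.00, 0.00) ✓; E.y = 0.00, U.y = 0.00 ✓; |EU| = 18.80 ✓; ∠(LU, UE) = 90.00° ✓; |LU| = 5.400 ✓; bearing(L→Z) − bearing(L→U) = 78.00° ✓; |LZ| = 5.400 ✓; ∠(LZ, ZR) = 96.40° ✗; |ZR| = 17.40 ✓.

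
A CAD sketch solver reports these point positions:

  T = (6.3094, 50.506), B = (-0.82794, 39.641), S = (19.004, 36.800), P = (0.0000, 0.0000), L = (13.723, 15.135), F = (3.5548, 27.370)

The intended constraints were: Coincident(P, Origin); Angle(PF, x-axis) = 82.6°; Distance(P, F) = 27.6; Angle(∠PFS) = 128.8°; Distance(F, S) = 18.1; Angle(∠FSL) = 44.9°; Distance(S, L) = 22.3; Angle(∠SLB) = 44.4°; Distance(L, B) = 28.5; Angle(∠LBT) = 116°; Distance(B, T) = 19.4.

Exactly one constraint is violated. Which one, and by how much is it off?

Distance(B, T) = 19.4 — off by 6.40.

P = (0.00, 0.00) ✓; PF at 82.60° ✓; |PF| = 27.60 ✓; ∠PFS = 128.8° ✓; |FS| = 18.10 ✓; ∠FSL = 44.90° ✓; |SL| = 22.30 ✓; ∠SLB = 44.40° ✓; |LB| = 28.50 ✓; ∠LBT = 116.0° ✓; |BT| = 13.00 ✗.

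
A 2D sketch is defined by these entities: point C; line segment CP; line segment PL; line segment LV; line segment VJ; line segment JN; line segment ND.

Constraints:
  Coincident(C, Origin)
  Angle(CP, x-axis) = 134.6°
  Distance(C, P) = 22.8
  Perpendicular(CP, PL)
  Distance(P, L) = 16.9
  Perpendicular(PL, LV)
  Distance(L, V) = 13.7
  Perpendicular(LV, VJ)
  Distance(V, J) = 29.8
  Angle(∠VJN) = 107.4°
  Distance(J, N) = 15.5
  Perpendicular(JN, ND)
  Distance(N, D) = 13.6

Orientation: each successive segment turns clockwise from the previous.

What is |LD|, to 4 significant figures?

22.07

∠VJN = 107.4° gives JN at 152.0° from the x-axis; with |JN| = 15.5, N = (-29.26, 4.698). JN ⟂ ND, so ND runs at 62.00°; with |ND| = 13.6, D = (-22.88, 16.71). Then |LD| = |D − L| = 22.07.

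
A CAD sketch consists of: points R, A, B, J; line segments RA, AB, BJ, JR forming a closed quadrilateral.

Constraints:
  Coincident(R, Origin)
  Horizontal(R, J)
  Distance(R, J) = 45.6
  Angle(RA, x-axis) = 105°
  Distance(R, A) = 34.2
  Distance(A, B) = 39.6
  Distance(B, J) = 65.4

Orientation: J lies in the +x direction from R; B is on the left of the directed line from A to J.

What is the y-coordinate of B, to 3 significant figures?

60.2

R is at the origin; RJ is horizontal with |RJ| = 45.6 and J in +x, so J = (45.6, 0). RA runs at 105.0° with |RA| = 34.2, so A = (-8.85, 33.0). B is determined by |AB| = 39.6 and |BJ| = 65.4 together: it lies at the intersection of circle(A, 39.6) and circle(J, 65.4). With |AJ| = 63.7, the foot of the radical line on AJ is 10.6 from A and the perpendicular offset is √(39.6² − 10.6²) = 38.2. Taking the left-of-AJ solution: B = (20.0, 60.2).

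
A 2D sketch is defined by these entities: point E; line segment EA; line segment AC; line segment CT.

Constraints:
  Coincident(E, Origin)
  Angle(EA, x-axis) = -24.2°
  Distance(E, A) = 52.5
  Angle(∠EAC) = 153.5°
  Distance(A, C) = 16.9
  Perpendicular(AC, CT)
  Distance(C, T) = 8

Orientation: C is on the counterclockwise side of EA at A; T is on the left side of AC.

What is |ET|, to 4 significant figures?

65.72

E is at the origin; EA runs at -24.2° with length 52.5, so A = 52.5·(cos -24.2°, sin -24.2°) = (47.89, -21.52). ∠EAC = 153.5°, so AC runs at -24.2° + (180° − 153.5°) = 2.300° from the x-axis; with |AC| = 16.9, C = A + 16.9·(cos 2.300°, sin 2.300°) = (64.77, -20.84). AC is perpendicular to CT; with |CT| = 8.0 on the left of AC, T = C + 8.0·(-0.04013, 0.9992) = (64.45, -12.85). Then |ET| = |T − E| = 65.72.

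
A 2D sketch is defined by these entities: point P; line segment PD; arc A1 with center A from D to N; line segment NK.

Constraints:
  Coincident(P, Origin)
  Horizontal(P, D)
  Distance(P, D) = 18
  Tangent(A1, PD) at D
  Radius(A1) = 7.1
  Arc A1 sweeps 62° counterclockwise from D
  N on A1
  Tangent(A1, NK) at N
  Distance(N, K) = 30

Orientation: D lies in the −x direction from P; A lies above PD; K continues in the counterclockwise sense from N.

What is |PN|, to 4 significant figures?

12.32

P is at the origin; P and D share the same y with |PD| = 18.0 and D on the −x side, so D = (-18.00, 0.000). The tangent condition forces AD to be normal to PD, so A = D + (0, 7.1) = (-18.00, 7.100). On A1, D sits at bearing -90° from A; a 62° counterclockwise sweep puts N at bearing -28°, so N = A + 7.1·(cos -28°, sin -28°) = (-11.73, 3.767). Then |PN| = |N − P| = 12.32.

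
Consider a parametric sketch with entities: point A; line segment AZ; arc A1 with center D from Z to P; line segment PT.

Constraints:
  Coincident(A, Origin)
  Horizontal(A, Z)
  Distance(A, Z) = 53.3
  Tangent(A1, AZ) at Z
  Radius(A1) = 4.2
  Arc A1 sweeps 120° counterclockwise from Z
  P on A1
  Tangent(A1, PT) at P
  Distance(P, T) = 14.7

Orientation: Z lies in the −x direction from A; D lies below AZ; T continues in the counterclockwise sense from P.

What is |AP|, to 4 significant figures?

57.28

Tangency of A1 to AZ means the radius DZ is perpendicular to AZ, so D = Z + (0, -4.2) = (-53.30, -4.200). On A1, Z sits at bearing 90° from D; a 120° counterclockwise sweep puts P at bearing 210°, so P = D + 4.2·(cos 210°, sin 210°) = (-56.94, -6.300). Then |AP| = |P − A| = 57.28.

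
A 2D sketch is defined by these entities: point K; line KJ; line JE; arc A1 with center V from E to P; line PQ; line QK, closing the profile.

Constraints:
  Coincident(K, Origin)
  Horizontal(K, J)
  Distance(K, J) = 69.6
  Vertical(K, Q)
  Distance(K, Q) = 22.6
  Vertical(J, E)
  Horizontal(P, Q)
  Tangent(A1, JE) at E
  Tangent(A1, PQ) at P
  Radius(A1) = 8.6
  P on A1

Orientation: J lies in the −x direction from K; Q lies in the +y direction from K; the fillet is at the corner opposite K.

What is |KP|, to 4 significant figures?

65.05

K is at the origin; K and J share the same y with |KJ| = 69.6 and J on the −x side, so J = (-69.60, 0.000). K and Q share the same x with |KQ| = 22.6 and Q on the +y side, so Q = (0.000, 22.60). The virtual corner opposite K is at (-69.60, 22.60). Since A1 is tangent to JE there, VE ⟂ JE and A1 meets PQ tangentially, so VP is at right angles to PQ, with radius 8.6, so the center V sits 8.6 in from both sides at V = (-61.00, 14.00). That places the tangent points at E = (-69.60, 14.00) on JE and P = (-61.00, 22.60) on PQ. Then |KP| = |P − K| = 65.05.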